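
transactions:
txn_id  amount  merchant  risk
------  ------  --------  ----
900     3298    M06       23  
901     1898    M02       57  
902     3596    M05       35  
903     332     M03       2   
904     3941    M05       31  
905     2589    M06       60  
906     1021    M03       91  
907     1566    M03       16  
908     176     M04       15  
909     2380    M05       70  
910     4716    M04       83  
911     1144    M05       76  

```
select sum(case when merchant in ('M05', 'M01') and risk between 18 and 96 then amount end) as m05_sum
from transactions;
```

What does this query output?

11061

txn_id=900: ✗
txn_id=901: ✗
txn_id=902: ✓ → 3596
txn_id=903: ✗
txn_id=904: ✓ → 3941
txn_id=905: ✗
txn_id=906: ✗
txn_id=907: ✗
txn_id=908: ✗
txn_id=909: ✓ → 2380
txn_id=910: ✗
txn_id=911: ✓ → 1144
m05_sum = 3596 + 3941 + 2380 + 1144 = 11061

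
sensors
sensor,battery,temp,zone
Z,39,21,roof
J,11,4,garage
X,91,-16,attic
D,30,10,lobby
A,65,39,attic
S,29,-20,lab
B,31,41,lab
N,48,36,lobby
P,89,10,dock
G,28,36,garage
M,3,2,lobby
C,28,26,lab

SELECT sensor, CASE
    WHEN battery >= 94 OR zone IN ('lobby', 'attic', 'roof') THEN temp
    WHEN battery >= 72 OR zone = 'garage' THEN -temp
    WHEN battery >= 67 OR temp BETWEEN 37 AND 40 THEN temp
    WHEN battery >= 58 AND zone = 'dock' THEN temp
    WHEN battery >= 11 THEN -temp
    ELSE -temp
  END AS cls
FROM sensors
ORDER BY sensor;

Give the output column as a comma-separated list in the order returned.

sensor=A: battery >= 94 OR zone IN ('lobby', 'attic', 'roof') → 39
sensor=B: battery >= 11 → -41
sensor=C: battery >= 11 → -26
sensor=D: battery >= 94 OR zone IN ('lobby', 'attic', 'roof') → 10
sensor=G: battery >= 72 OR zone = 'garage' → -36
sensor=J: battery >= 72 OR zone = 'garage' → -4
sensor=M: battery >= 94 OR zone IN ('lobby', 'attic', 'roof') → 2
sensor=N: battery >= 94 OR zone IN ('lobby', 'attic', 'roof') → 36
sensor=P: battery >= 72 OR zone = 'garage' → -10
sensor=S: battery >= 11 → 20
sensor=X: battery >= 94 OR zone IN ('lobby', 'attic', 'roof') → -16
sensor=Z: battery >= 94 OR zone IN ('lobby', 'attic', 'roof') → 21

39, -41, -26, 10, -36, -4, 2, 36, -10, 20, -16, 21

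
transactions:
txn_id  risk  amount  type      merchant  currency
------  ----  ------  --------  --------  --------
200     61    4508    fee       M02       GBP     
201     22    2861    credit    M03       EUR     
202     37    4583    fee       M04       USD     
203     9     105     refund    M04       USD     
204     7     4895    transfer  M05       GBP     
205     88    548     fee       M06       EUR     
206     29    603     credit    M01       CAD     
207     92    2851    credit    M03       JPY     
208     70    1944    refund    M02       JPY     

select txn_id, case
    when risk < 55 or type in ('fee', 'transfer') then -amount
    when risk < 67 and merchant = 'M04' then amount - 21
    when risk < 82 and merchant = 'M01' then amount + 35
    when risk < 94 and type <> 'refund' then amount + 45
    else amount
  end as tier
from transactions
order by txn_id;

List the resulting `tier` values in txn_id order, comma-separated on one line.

txn_id=200: risk < 55 or type in ('fee', 'transfer') → -4508
txn_id=201: risk < 55 or type in ('fee', 'transfer') → -2861
txn_id=202: risk < 55 or type in ('fee', 'transfer') → -4583
txn_id=203: risk < 55 or type in ('fee', 'transfer') → -105
txn_id=204: risk < 55 or type in ('fee', 'transfer') → -4895
txn_id=205: risk < 55 or type in ('fee', 'transfer') → -548
txn_id=206: risk < 55 or type in ('fee', 'transfer') → -603
txn_id=207: risk < 94 and type <> 'refund' → 2896
txn_id=208: ELSE → 1944

-4508, -2861, -4583, -105, -4895, -548, -603, 2896, 1944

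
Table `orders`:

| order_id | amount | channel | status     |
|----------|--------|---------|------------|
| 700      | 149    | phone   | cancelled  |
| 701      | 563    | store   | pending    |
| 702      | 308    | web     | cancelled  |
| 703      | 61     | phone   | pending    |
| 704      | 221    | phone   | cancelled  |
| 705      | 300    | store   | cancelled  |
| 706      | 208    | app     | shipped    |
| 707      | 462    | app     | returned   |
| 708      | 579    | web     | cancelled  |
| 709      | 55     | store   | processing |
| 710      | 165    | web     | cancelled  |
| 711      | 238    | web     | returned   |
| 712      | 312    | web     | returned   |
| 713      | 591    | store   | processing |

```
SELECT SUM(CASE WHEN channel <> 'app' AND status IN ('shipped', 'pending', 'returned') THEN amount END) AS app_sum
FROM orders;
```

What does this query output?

order_id=700: ✗
order_id=701: ✓ → 563
order_id=702: ✗
order_id=703: ✓ → 61
order_id=704: ✗
order_id=705: ✗
order_id=706: ✗
order_id=707: ✗
order_id=708: ✗
order_id=709: ✗
order_id=710: ✗
order_id=711: ✓ → 238
order_id=712: ✓ → 312
order_id=713: ✗
app_sum = 563 + 61 + 238 + 312 = 1174

1174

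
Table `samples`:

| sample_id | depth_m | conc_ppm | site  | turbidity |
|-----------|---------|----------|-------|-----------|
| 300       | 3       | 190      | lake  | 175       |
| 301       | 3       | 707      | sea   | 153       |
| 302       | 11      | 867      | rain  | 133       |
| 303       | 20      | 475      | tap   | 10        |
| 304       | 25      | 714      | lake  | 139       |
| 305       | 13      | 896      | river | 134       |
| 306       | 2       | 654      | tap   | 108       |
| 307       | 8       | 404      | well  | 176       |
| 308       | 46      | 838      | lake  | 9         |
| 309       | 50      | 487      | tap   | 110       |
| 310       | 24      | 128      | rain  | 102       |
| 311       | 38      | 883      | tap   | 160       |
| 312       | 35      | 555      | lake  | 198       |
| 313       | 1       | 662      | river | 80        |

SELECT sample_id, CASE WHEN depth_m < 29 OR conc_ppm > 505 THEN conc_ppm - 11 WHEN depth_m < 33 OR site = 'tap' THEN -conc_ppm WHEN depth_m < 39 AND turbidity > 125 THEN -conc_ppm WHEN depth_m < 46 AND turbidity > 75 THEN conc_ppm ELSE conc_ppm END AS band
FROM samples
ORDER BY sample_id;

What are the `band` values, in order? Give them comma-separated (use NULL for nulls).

sample_id=300: depth_m < 29 OR conc_ppm > 505 → 179
sample_id=301: depth_m < 29 OR conc_ppm > 505 → 696
sample_id=302: depth_m < 29 OR conc_ppm > 505 → 856
sample_id=303: depth_m < 29 OR conc_ppm > 505 → 464
sample_id=304: depth_m < 29 OR conc_ppm > 505 → 703
sample_id=305: depth_m < 29 OR conc_ppm > 505 → 885
sample_id=306: depth_m < 29 OR conc_ppm > 505 → 643
sample_id=307: depth_m < 29 OR conc_ppm > 505 → 393
sample_id=308: depth_m < 29 OR conc_ppm > 505 → 827
sample_id=309: depth_m < 33 OR site = 'tap' → -487
sample_id=310: depth_m < 29 OR conc_ppm > 505 → 117
sample_id=311: depth_m < 29 OR conc_ppm > 505 → 872
sample_id=312: depth_m < 29 OR conc_ppm > 505 → 544
sample_id=313: depth_m < 29 OR conc_ppm > 505 → 651

179, 696, 856, 464, 703, 885, 643, 393, 827, -487, 117, 872, 544, 651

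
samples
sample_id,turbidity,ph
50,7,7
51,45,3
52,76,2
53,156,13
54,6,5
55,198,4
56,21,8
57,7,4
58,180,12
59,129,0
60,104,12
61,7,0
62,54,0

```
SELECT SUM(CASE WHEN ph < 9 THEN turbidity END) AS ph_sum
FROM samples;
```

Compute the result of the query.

550

sample_id=50: ✓ → 7
sample_id=51: ✓ → 45
sample_id=52: ✓ → 76
sample_id=53: ✗
sample_id=54: ✓ → 6
sample_id=55: ✓ → 198
sample_id=56: ✓ → 21
sample_id=57: ✓ → 7
sample_id=58: ✗
sample_id=59: ✓ → 129
sample_id=60: ✗
sample_id=61: ✓ → 7
sample_id=62: ✓ → 54
ph_sum = 7 + 45 + 76 + 6 + 198 + 21 + 7 + 129 + 7 + 54 = 550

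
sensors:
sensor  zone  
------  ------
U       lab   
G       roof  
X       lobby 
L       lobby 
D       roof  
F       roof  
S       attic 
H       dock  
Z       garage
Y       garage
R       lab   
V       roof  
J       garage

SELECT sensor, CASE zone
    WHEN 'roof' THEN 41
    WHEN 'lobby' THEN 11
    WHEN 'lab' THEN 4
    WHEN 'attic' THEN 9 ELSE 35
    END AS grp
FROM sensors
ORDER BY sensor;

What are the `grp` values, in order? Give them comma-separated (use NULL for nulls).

41, 41, 41, 35, 35, 11, 4, 9, 4, 41, 11, 35, 35

sensor=D: zone='roof' → 41
sensor=F: zone='roof' → 41
sensor=G: zone='roof' → 41
sensor=H: ELSE → 35
sensor=J: ELSE → 35
sensor=L: zone='lobby' → 11
sensor=R: zone='lab' → 4
sensor=S: zone='attic' → 9
sensor=U: zone='lab' → 4
sensor=V: zone='roof' → 41
sensor=X: zone='lobby' → 11
sensor=Y: ELSE → 35
sensor=Z: ELSE → 35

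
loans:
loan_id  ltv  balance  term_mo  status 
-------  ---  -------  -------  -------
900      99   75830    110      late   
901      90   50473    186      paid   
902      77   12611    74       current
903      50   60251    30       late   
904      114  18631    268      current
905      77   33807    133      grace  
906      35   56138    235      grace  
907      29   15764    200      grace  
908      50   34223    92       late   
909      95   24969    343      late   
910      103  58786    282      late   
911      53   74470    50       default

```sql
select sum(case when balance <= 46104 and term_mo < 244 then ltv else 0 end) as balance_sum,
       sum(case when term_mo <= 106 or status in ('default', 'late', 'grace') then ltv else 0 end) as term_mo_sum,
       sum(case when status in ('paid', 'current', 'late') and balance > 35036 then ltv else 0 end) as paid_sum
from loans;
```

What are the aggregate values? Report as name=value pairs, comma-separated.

[balance_sum: balance <= 46104 and term_mo < 244]
loan_id=900: ✗
loan_id=901: ✗
loan_id=902: ✓ → 77
loan_id=903: ✗
loan_id=904: ✗
loan_id=905: ✓ → 77
loan_id=906: ✗
loan_id=907: ✓ → 29
loan_id=908: ✓ → 50
loan_id=909: ✗
loan_id=910: ✗
loan_id=911: ✗
balance_sum = 77 + 77 + 29 + 50 = 233
—
[term_mo_sum: term_mo <= 106 or status in ('default', 'late', 'grace')]
loan_id=900: ✓ → 99
loan_id=901: ✗
loan_id=902: ✓ → 77
loan_id=903: ✓ → 50
loan_id=904: ✗
loan_id=905: ✓ → 77
loan_id=906: ✓ → 35
loan_id=907: ✓ → 29
loan_id=908: ✓ → 50
loan_id=909: ✓ → 95
loan_id=910: ✓ → 103
loan_id=911: ✓ → 53
term_mo_sum = 99 + 77 + 50 + 77 + 35 + 29 + 50 + 95 + 103 + 53 = 668
—
[paid_sum: status in ('paid', 'current', 'late') and balance > 35036]
loan_id=900: ✓ → 99
loan_id=901: ✓ → 90
loan_id=902: ✗
loan_id=903: ✓ → 50
loan_id=904: ✗
loan_id=905: ✗
loan_id=906: ✗
loan_id=907: ✗
loan_id=908: ✗
loan_id=909: ✗
loan_id=910: ✓ → 103
loan_id=911: ✗
paid_sum = 99 + 90 + 50 + 103 = 342

balance_sum=233, term_mo_sum=668, paid_sum=342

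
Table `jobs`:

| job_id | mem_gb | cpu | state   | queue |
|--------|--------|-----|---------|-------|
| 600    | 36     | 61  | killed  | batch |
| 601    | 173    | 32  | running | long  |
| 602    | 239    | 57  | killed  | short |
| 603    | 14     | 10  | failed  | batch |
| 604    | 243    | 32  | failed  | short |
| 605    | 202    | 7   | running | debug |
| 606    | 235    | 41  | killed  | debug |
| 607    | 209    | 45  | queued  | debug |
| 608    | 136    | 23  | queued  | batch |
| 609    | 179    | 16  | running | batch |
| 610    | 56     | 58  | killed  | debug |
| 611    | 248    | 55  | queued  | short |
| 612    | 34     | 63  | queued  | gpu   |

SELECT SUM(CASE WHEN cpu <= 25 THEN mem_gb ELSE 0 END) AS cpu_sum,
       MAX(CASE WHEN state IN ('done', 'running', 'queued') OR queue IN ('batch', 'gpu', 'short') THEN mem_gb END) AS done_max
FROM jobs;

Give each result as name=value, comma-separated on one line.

cpu_sum=531, done_max=248

[cpu_sum: cpu <= 25]
job_id=600: ✗
job_id=601: ✗
job_id=602: ✗
job_id=603: ✓ → 14
job_id=604: ✗
job_id=605: ✓ → 202
job_id=606: ✗
job_id=607: ✗
job_id=608: ✓ → 136
job_id=609: ✓ → 179
job_id=610: ✗
job_id=611: ✗
job_id=612: ✗
cpu_sum = 14 + 202 + 136 + 179 = 531
—
[done_max: state IN ('done', 'running', 'queued') OR queue IN ('batch', 'gpu', 'short')]
job_id=600: ✓ → 36
job_id=601: ✓ → 173
job_id=602: ✓ → 239
job_id=603: ✓ → 14
job_id=604: ✓ → 243
job_id=605: ✓ → 202
job_id=606: ✗
job_id=607: ✓ → 209
job_id=608: ✓ → 136
job_id=609: ✓ → 179
job_id=610: ✗
job_id=611: ✓ → 248
job_id=612: ✓ → 34
done_max = MAX(36, 173, 239, 14, 243, 202, 209, 136, 179, 248, 34) = 248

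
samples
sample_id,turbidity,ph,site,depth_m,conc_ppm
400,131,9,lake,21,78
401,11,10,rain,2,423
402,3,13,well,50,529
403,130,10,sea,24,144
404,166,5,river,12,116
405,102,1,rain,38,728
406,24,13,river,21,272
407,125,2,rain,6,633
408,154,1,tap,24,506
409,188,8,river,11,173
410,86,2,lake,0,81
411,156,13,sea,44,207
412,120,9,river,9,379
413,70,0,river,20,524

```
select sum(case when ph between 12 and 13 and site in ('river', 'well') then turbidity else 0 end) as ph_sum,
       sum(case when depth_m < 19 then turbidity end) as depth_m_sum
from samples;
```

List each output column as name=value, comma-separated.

ph_sum=27, depth_m_sum=696

[ph_sum: ph between 12 and 13 and site in ('river', 'well')]
sample_id=400: ✗
sample_id=401: ✗
sample_id=402: ✓ → 3
sample_id=403: ✗
sample_id=404: ✗
sample_id=405: ✗
sample_id=406: ✓ → 24
sample_id=407: ✗
sample_id=408: ✗
sample_id=409: ✗
sample_id=410: ✗
sample_id=411: ✗
sample_id=412: ✗
sample_id=413: ✗
ph_sum = 3 + 24 = 27
—
[depth_m_sum: depth_m < 19]
sample_id=400: ✗
sample_id=401: ✓ → 11
sample_id=402: ✗
sample_id=403: ✗
sample_id=404: ✓ → 166
sample_id=405: ✗
sample_id=406: ✗
sample_id=407: ✓ → 125
sample_id=408: ✗
sample_id=409: ✓ → 188
sample_id=410: ✓ → 86
sample_id=411: ✗
sample_id=412: ✓ → 120
sample_id=413: ✗
depth_m_sum = 11 + 166 + 125 + 188 + 86 + 120 = 696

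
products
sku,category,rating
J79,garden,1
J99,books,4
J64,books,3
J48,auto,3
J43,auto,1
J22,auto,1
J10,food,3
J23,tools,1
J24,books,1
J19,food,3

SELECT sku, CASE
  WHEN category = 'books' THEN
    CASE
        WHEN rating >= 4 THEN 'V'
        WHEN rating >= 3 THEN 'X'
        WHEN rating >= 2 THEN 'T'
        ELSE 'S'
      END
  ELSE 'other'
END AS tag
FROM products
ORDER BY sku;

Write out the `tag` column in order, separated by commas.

other, other, other, other, S, other, other, X, other, V

sku=J10: category='food' → outer ELSE → other
sku=J19: category='food' → outer ELSE → other
sku=J22: category='auto' → outer ELSE → other
sku=J23: category='tools' → outer ELSE → other
sku=J24: category='books' → inner[ELSE] → S
sku=J43: category='auto' → outer ELSE → other
sku=J48: category='auto' → outer ELSE → other
sku=J64: category='books' → inner[rating >= 3] → X
sku=J79: category='garden' → outer ELSE → other
sku=J99: category='books' → inner[rating >= 4] → V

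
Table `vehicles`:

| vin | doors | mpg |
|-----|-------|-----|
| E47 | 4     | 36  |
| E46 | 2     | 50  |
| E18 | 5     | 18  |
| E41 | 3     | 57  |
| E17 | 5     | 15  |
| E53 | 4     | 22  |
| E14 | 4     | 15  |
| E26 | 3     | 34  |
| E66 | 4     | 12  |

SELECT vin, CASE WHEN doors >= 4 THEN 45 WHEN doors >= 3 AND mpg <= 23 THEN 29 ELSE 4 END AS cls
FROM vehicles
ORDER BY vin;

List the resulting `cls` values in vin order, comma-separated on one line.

45, 45, 45, 4, 4, 4, 45, 45, 45

vin=E14: doors >= 4 → 45
vin=E17: doors >= 4 → 45
vin=E18: doors >= 4 → 45
vin=E26: ELSE → 4
vin=E41: ELSE → 4
vin=E46: ELSE → 4
vin=E47: doors >= 4 → 45
vin=E53: doors >= 4 → 45
vin=E66: doors >= 4 → 45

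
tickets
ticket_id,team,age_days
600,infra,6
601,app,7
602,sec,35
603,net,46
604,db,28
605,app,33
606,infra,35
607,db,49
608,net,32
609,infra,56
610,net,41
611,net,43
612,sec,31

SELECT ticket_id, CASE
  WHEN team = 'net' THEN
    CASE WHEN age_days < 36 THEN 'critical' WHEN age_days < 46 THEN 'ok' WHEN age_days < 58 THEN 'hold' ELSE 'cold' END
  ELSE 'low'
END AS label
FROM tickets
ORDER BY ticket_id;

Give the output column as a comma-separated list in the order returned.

ticket_id=600: team='infra' → outer ELSE → low
ticket_id=601: team='app' → outer ELSE → low
ticket_id=602: team='sec' → outer ELSE → low
ticket_id=603: team='net' → inner[age_days < 58] → hold
ticket_id=604: team='db' → outer ELSE → low
ticket_id=605: team='app' → outer ELSE → low
ticket_id=606: team='infra' → outer ELSE → low
ticket_id=607: team='db' → outer ELSE → low
ticket_id=608: team='net' → inner[age_days < 36] → critical
ticket_id=609: team='infra' → outer ELSE → low
ticket_id=610: team='net' → inner[age_days < 46] → ok
ticket_id=611: team='net' → inner[age_days < 46] → ok
ticket_id=612: team='sec' → outer ELSE → low

low, low, low, hold, low, low, low, low, critical, low, ok, ok, low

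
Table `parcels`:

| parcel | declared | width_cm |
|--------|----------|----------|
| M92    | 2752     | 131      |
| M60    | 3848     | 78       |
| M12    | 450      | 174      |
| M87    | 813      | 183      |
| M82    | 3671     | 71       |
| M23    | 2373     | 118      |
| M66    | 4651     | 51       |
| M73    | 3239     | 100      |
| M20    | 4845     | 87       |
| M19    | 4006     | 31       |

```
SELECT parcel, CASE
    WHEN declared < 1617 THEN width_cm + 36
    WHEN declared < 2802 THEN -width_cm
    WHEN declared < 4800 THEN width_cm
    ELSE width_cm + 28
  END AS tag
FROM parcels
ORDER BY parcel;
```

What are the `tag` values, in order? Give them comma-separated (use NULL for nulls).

parcel=M12: declared < 1617 → 210
parcel=M19: declared < 4800 → 31
parcel=M20: ELSE → 115
parcel=M23: declared < 2802 → -118
parcel=M60: declared < 4800 → 78
parcel=M66: declared < 4800 → 51
parcel=M73: declared < 4800 → 100
parcel=M82: declared < 4800 → 71
parcel=M87: declared < 1617 → 219
parcel=M92: declared < 2802 → -131

210, 31, 115, -118, 78, 51, 100, 71, 219, -131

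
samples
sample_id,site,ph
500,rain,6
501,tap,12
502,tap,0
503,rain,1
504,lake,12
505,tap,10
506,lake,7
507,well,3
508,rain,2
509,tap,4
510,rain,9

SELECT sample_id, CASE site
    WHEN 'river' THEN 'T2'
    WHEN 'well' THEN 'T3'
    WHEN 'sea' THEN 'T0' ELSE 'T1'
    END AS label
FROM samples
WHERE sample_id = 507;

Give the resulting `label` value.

sample_id = 507: site=well, ph=3.
site='river' → false
site='well' → true → T3

T3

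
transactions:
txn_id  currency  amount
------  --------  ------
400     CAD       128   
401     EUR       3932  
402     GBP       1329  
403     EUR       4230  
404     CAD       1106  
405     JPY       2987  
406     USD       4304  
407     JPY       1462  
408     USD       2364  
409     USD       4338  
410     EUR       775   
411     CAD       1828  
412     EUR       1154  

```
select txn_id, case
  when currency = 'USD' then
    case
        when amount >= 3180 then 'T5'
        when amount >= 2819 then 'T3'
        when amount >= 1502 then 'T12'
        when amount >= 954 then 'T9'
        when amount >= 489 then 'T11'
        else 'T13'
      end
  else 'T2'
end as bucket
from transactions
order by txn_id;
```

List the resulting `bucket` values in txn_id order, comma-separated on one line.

T2, T2, T2, T2, T2, T2, T5, T2, T12, T5, T2, T2, T2

txn_id=400: currency='CAD' → outer ELSE → T2
txn_id=401: currency='EUR' → outer ELSE → T2
txn_id=402: currency='GBP' → outer ELSE → T2
txn_id=403: currency='EUR' → outer ELSE → T2
txn_id=404: currency='CAD' → outer ELSE → T2
txn_id=405: currency='JPY' → outer ELSE → T2
txn_id=406: currency='USD' → inner[amount >= 3180] → T5
txn_id=407: currency='JPY' → outer ELSE → T2
txn_id=408: currency='USD' → inner[amount >= 1502] → T12
txn_id=409: currency='USD' → inner[amount >= 3180] → T5
txn_id=410: currency='EUR' → outer ELSE → T2
txn_id=411: currency='CAD' → outer ELSE → T2
txn_id=412: currency='EUR' → outer ELSE → T2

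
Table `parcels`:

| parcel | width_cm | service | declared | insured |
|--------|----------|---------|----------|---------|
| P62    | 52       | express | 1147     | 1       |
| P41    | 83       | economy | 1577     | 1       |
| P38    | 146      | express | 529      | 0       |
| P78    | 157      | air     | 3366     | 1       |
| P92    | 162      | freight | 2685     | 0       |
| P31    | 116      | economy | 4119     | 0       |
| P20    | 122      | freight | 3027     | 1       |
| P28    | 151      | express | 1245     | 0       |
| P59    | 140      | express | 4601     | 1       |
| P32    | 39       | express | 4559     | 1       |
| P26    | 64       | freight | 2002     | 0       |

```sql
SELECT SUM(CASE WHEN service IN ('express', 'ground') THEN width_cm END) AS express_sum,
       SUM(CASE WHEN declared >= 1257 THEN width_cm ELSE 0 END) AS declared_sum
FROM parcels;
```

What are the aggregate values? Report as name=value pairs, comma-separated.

[express_sum: service IN ('express', 'ground')]
parcel=P62: ✓ → 52
parcel=P41: ✗
parcel=P38: ✓ → 146
parcel=P78: ✗
parcel=P92: ✗
parcel=P31: ✗
parcel=P20: ✗
parcel=P28: ✓ → 151
parcel=P59: ✓ → 140
parcel=P32: ✓ → 39
parcel=P26: ✗
express_sum = 52 + 146 + 151 + 140 + 39 = 528
—
[declared_sum: declared >= 1257]
parcel=P62: ✗
parcel=P41: ✓ → 83
parcel=P38: ✗
parcel=P78: ✓ → 157
parcel=P92: ✓ → 162
parcel=P31: ✓ → 116
parcel=P20: ✓ → 122
parcel=P28: ✗
parcel=P59: ✓ → 140
parcel=P32: ✓ → 39
parcel=P26: ✓ → 64
declared_sum = 83 + 157 + 162 + 116 + 122 + 140 + 39 + 64 = 883

express_sum=528, declared_sum=883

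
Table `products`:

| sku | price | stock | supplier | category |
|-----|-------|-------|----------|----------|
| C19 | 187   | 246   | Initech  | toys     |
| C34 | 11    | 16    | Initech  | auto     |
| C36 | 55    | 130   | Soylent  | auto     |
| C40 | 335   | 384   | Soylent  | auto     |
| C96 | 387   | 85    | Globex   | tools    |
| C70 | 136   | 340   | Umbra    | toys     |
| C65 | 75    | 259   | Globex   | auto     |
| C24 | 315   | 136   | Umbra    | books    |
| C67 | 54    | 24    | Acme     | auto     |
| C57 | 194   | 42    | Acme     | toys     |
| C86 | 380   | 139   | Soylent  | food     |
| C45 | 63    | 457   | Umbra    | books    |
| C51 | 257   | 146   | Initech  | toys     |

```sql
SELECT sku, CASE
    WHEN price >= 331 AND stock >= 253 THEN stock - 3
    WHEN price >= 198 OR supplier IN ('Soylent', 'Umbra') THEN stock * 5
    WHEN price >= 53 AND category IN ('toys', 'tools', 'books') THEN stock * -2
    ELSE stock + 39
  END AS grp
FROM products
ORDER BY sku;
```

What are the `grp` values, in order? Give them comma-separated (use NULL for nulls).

-492, 680, 55, 650, 381, 2285, 730, -84, 298, 63, 1700, 695, 425

sku=C19: price >= 53 AND category IN ('toys', 'tools', 'books') → -492
sku=C24: price >= 198 OR supplier IN ('Soylent', 'Umbra') → 680
sku=C34: ELSE → 55
sku=C36: price >= 198 OR supplier IN ('Soylent', 'Umbra') → 650
sku=C40: price >= 331 AND stock >= 253 → 381
sku=C45: price >= 198 OR supplier IN ('Soylent', 'Umbra') → 2285
sku=C51: price >= 198 OR supplier IN ('Soylent', 'Umbra') → 730
sku=C57: price >= 53 AND category IN ('toys', 'tools', 'books') → -84
sku=C65: ELSE → 298
sku=C67: ELSE → 63
sku=C70: price >= 198 OR supplier IN ('Soylent', 'Umbra') → 1700
sku=C86: price >= 198 OR supplier IN ('Soylent', 'Umbra') → 695
sku=C96: price >= 198 OR supplier IN ('Soylent', 'Umbra') → 425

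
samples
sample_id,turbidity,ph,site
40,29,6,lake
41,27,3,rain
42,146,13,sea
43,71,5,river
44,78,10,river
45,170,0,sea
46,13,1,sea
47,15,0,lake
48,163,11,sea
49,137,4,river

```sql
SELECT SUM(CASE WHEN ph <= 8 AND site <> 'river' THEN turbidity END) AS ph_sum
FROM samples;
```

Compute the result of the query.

sample_id=40: ✓ → 29
sample_id=41: ✓ → 27
sample_id=42: ✗
sample_id=43: ✗
sample_id=44: ✗
sample_id=45: ✓ → 170
sample_id=46: ✓ → 13
sample_id=47: ✓ → 15
sample_id=48: ✗
sample_id=49: ✗
ph_sum = 29 + 27 + 170 + 13 + 15 = 254

254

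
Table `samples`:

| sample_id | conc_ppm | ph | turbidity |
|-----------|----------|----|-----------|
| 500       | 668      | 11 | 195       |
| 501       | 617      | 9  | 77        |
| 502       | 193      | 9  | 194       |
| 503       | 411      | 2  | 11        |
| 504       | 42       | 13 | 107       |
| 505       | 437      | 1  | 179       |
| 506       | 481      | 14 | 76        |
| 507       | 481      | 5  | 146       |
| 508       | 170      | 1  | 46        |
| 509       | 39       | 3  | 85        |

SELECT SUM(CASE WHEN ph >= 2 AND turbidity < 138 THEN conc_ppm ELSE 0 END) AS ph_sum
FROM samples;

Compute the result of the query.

sample_id=500: ✗
sample_id=501: ✓ → 617
sample_id=502: ✗
sample_id=503: ✓ → 411
sample_id=504: ✓ → 42
sample_id=505: ✗
sample_id=506: ✓ → 481
sample_id=507: ✗
sample_id=508: ✗
sample_id=509: ✓ → 39
ph_sum = 617 + 411 + 42 + 481 + 39 = 1590

1590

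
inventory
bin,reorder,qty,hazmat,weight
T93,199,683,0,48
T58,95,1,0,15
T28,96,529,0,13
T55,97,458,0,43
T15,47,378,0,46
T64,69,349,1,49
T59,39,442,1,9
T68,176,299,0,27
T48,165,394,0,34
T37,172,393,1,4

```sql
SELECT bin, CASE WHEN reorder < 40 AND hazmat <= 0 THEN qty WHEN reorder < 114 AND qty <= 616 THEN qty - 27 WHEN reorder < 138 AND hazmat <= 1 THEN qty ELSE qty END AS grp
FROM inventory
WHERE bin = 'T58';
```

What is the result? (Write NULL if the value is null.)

-26

bin = T58: reorder=95, qty=1, hazmat=0, weight=15.
reorder < 40 AND hazmat <= 0 → false
reorder < 114 AND qty <= 616 → true → -26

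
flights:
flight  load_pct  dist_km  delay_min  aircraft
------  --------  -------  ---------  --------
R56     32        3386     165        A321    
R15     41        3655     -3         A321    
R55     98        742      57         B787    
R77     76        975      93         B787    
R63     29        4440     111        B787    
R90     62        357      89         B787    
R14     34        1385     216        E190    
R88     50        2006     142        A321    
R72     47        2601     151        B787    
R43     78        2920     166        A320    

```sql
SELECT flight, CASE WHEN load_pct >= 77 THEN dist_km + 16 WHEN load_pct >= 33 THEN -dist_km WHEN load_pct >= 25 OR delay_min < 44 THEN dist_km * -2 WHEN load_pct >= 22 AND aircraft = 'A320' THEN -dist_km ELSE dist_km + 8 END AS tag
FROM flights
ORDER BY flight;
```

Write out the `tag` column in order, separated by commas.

flight=R14: load_pct >= 33 → -1385
flight=R15: load_pct >= 33 → -3655
flight=R43: load_pct >= 77 → 2936
flight=R55: load_pct >= 77 → 758
flight=R56: load_pct >= 25 OR delay_min < 44 → -6772
flight=R63: load_pct >= 25 OR delay_min < 44 → -8880
flight=R72: load_pct >= 33 → -2601
flight=R77: load_pct >= 33 → -975
flight=R88: load_pct >= 33 → -2006
flight=R90: load_pct >= 33 → -357

-1385, -3655, 2936, 758, -6772, -8880, -2601, -975, -2006, -357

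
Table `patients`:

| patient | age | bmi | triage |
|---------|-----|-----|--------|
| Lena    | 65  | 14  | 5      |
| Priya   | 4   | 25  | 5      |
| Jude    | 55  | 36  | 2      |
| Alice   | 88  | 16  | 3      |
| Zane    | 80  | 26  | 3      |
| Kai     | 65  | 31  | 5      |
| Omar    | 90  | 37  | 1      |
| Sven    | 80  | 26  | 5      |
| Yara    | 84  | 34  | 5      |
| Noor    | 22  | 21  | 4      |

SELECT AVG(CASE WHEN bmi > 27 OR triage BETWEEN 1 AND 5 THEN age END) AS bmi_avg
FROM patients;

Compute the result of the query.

patient=Lena: ✓ → 65
patient=Priya: ✓ → 4
patient=Jude: ✓ → 55
patient=Alice: ✓ → 88
patient=Zane: ✓ → 80
patient=Kai: ✓ → 65
patient=Omar: ✓ → 90
patient=Sven: ✓ → 80
patient=Yara: ✓ → 84
patient=Noor: ✓ → 22
bmi_avg = (65 + 4 + 55 + 88 + 80 + 65 + 90 + 80 + 84 + 22) / 10 = 63.3

63.3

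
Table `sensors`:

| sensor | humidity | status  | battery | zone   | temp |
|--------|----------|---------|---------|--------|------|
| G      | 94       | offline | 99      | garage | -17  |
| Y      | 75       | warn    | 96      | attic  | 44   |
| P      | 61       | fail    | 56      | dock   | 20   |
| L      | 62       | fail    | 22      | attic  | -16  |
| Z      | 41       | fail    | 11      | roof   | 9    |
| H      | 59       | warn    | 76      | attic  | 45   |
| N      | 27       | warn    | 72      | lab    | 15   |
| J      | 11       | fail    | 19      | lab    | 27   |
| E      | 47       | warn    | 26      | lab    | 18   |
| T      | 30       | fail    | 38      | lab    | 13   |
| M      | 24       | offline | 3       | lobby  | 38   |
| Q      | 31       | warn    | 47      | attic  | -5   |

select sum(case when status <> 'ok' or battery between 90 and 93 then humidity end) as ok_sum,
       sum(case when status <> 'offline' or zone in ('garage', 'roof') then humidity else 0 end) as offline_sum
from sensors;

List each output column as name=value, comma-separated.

[ok_sum: status <> 'ok' or battery between 90 and 93]
sensor=G: ✓ → 94
sensor=Y: ✓ → 75
sensor=P: ✓ → 61
sensor=L: ✓ → 62
sensor=Z: ✓ → 41
sensor=H: ✓ → 59
sensor=N: ✓ → 27
sensor=J: ✓ → 11
sensor=E: ✓ → 47
sensor=T: ✓ → 30
sensor=M: ✓ → 24
sensor=Q: ✓ → 31
ok_sum = 94 + 75 + 61 + 62 + 41 + 59 + 27 + 11 + 47 + 30 + 24 + 31 = 562
—
[offline_sum: status <> 'offline' or zone in ('garage', 'roof')]
sensor=G: ✓ → 94
sensor=Y: ✓ → 75
sensor=P: ✓ → 61
sensor=L: ✓ → 62
sensor=Z: ✓ → 41
sensor=H: ✓ → 59
sensor=N: ✓ → 27
sensor=J: ✓ → 11
sensor=E: ✓ → 47
sensor=T: ✓ → 30
sensor=M: ✗
sensor=Q: ✓ → 31
offline_sum = 94 + 75 + 61 + 62 + 41 + 59 + 27 + 11 + 47 + 30 + 31 = 538

ok_sum=562, offline_sum=538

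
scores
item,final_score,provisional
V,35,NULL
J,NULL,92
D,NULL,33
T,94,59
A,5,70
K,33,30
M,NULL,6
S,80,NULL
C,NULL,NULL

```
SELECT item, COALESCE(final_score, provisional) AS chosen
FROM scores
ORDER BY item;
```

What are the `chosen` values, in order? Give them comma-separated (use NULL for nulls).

item=A: final_score=5 → 5
item=C: final_score=NULL, provisional=NULL (all NULL) → NULL
item=D: final_score=NULL, provisional=33 → 33
item=J: final_score=NULL, provisional=92 → 92
item=K: final_score=33 → 33
item=M: final_score=NULL, provisional=6 → 6
item=S: final_score=80 → 80
item=T: final_score=94 → 94
item=V: final_score=35 → 35

5, NULL, 33, 92, 33, 6, 80, 94, 35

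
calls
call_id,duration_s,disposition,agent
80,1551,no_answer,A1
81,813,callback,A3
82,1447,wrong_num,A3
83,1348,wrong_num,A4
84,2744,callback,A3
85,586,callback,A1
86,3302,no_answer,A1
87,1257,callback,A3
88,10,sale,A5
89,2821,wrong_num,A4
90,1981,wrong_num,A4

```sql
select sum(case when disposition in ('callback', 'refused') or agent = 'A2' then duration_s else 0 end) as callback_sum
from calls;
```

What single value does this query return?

5400

call_id=80: ✗
call_id=81: ✓ → 813
call_id=82: ✗
call_id=83: ✗
call_id=84: ✓ → 2744
call_id=85: ✓ → 586
call_id=86: ✗
call_id=87: ✓ → 1257
call_id=88: ✗
call_id=89: ✗
call_id=90: ✗
callback_sum = 813 + 2744 + 586 + 1257 = 5400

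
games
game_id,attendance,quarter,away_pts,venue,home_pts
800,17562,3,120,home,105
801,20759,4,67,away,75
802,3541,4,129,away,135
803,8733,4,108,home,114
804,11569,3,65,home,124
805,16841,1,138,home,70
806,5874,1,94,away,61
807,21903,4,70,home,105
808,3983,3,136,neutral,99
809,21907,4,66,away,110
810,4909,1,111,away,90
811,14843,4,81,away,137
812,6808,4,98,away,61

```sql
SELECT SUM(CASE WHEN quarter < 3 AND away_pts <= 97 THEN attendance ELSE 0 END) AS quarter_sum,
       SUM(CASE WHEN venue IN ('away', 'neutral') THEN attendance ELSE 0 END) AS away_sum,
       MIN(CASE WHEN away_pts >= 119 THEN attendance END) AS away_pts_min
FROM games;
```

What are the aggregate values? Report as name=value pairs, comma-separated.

quarter_sum=5874, away_sum=82624, away_pts_min=3541

[quarter_sum: quarter < 3 AND away_pts <= 97]
game_id=800: ✗
game_id=801: ✗
game_id=802: ✗
game_id=803: ✗
game_id=804: ✗
game_id=805: ✗
game_id=806: ✓ → 5874
game_id=807: ✗
game_id=808: ✗
game_id=809: ✗
game_id=810: ✗
game_id=811: ✗
game_id=812: ✗
quarter_sum = 5874
—
[away_sum: venue IN ('away', 'neutral')]
game_id=800: ✗
game_id=801: ✓ → 20759
game_id=802: ✓ → 3541
game_id=803: ✗
game_id=804: ✗
game_id=805: ✗
game_id=806: ✓ → 5874
game_id=807: ✗
game_id=808: ✓ → 3983
game_id=809: ✓ → 21907
game_id=810: ✓ → 4909
game_id=811: ✓ → 14843
game_id=812: ✓ → 6808
away_sum = 20759 + 3541 + 5874 + 3983 + 21907 + 4909 + 14843 + 6808 = 82624
—
[away_pts_min: away_pts >= 119]
game_id=800: ✓ → 17562
game_id=801: ✗
game_id=802: ✓ → 3541
game_id=803: ✗
game_id=804: ✗
game_id=805: ✓ → 16841
game_id=806: ✗
game_id=807: ✗
game_id=808: ✓ → 3983
game_id=809: ✗
game_id=810: ✗
game_id=811: ✗
game_id=812: ✗
away_pts_min = MIN(17562, 3541, 16841, 3983) = 3541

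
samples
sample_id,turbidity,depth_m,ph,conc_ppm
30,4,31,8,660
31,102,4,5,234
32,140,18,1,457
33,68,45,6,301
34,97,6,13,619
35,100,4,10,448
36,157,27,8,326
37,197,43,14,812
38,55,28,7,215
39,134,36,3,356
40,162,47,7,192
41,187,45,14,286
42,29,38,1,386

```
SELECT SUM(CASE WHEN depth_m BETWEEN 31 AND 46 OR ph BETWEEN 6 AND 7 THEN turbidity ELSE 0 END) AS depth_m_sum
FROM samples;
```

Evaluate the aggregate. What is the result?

836

sample_id=30: ✓ → 4
sample_id=31: ✗
sample_id=32: ✗
sample_id=33: ✓ → 68
sample_id=34: ✗
sample_id=35: ✗
sample_id=36: ✗
sample_id=37: ✓ → 197
sample_id=38: ✓ → 55
sample_id=39: ✓ → 134
sample_id=40: ✓ → 162
sample_id=41: ✓ → 187
sample_id=42: ✓ → 29
depth_m_sum = 4 + 68 + 197 + 55 + 134 + 162 + 187 + 29 = 836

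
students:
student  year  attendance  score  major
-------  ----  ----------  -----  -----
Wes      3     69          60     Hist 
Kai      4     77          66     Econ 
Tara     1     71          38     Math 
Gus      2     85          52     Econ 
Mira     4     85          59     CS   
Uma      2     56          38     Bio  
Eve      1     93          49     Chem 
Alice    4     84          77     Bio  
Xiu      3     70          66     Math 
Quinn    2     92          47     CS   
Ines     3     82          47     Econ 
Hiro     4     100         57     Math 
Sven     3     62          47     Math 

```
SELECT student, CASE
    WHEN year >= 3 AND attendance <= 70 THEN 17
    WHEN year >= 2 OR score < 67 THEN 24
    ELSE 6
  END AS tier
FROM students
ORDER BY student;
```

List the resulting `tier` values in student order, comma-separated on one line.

student=Alice: year >= 2 OR score < 67 → 24
student=Eve: year >= 2 OR score < 67 → 24
student=Gus: year >= 2 OR score < 67 → 24
student=Hiro: year >= 2 OR score < 67 → 24
student=Ines: year >= 2 OR score < 67 → 24
student=Kai: year >= 2 OR score < 67 → 24
student=Mira: year >= 2 OR score < 67 → 24
student=Quinn: year >= 2 OR score < 67 → 24
student=Sven: year >= 3 AND attendance <= 70 → 17
student=Tara: year >= 2 OR score < 67 → 24
student=Uma: year >= 2 OR score < 67 → 24
student=Wes: year >= 3 AND attendance <= 70 → 17
student=Xiu: year >= 3 AND attendance <= 70 → 17

24, 24, 24, 24, 24, 24, 24, 24, 17, 24, 24, 17, 17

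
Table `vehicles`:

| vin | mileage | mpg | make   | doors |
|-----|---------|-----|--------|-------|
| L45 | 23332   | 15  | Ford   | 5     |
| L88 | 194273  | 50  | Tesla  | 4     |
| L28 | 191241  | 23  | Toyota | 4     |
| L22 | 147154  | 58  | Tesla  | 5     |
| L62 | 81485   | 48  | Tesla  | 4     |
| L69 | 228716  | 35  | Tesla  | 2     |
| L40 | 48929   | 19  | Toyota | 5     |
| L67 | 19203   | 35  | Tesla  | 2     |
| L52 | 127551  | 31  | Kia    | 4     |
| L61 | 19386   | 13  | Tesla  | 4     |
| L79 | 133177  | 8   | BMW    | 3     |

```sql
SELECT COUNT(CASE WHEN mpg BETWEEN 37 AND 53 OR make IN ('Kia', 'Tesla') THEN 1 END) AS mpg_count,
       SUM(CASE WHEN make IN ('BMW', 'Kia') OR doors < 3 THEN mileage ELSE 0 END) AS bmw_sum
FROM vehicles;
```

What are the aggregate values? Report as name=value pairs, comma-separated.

[mpg_count: mpg BETWEEN 37 AND 53 OR make IN ('Kia', 'Tesla')]
vin=L45: ✗
vin=L88: ✓ → 1
vin=L28: ✗
vin=L22: ✓ → 1
vin=L62: ✓ → 1
vin=L69: ✓ → 1
vin=L40: ✗
vin=L67: ✓ → 1
vin=L52: ✓ → 1
vin=L61: ✓ → 1
vin=L79: ✗
mpg_count = COUNT(1, 1, 1, 1, 1, 1, 1) = 7
—
[bmw_sum: make IN ('BMW', 'Kia') OR doors < 3]
vin=L45: ✗
vin=L88: ✗
vin=L28: ✗
vin=L22: ✗
vin=L62: ✗
vin=L69: ✓ → 228716
vin=L40: ✗
vin=L67: ✓ → 19203
vin=L52: ✓ → 127551
vin=L61: ✗
vin=L79: ✓ → 133177
bmw_sum = 228716 + 19203 + 127551 + 133177 = 508647

mpg_count=7, bmw_sum=508647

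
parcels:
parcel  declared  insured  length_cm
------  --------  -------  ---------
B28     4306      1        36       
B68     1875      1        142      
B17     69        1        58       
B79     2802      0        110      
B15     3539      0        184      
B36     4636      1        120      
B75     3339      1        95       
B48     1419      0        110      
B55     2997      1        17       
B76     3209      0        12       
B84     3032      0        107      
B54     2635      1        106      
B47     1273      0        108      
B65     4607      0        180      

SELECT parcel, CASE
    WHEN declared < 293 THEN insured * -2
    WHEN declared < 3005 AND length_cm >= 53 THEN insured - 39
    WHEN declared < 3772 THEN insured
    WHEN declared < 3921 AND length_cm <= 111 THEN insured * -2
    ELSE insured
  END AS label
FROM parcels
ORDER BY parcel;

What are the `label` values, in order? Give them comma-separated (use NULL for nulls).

parcel=B15: declared < 3772 → 0
parcel=B17: declared < 293 → -2
parcel=B28: ELSE → 1
parcel=B36: ELSE → 1
parcel=B47: declared < 3005 AND length_cm >= 53 → -39
parcel=B48: declared < 3005 AND length_cm >= 53 → -39
parcel=B54: declared < 3005 AND length_cm >= 53 → -38
parcel=B55: declared < 3772 → 1
parcel=B65: ELSE → 0
parcel=B68: declared < 3005 AND length_cm >= 53 → -38
parcel=B75: declared < 3772 → 1
parcel=B76: declared < 3772 → 0
parcel=B79: declared < 3005 AND length_cm >= 53 → -39
parcel=B84: declared < 3772 → 0

0, -2, 1, 1, -39, -39, -38, 1, 0, -38, 1, 0, -39, 0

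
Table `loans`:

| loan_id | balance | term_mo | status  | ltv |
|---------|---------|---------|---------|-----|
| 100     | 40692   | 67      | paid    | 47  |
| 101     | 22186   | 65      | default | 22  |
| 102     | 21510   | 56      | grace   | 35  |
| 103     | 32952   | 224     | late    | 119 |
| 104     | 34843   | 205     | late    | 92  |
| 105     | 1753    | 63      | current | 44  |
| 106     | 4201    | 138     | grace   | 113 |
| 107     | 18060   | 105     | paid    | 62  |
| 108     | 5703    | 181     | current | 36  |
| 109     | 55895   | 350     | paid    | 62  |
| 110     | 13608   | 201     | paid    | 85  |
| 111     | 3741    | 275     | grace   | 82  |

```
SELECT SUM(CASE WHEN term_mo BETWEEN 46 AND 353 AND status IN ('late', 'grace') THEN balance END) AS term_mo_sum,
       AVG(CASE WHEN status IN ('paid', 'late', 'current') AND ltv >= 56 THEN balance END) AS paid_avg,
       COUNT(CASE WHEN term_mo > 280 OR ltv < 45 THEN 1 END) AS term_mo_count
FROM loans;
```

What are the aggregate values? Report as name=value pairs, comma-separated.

term_mo_sum=97247, paid_avg=31071.6, term_mo_count=5

[term_mo_sum: term_mo BETWEEN 46 AND 353 AND status IN ('late', 'grace')]
loan_id=100: ✗
loan_id=101: ✗
loan_id=102: ✓ → 21510
loan_id=103: ✓ → 32952
loan_id=104: ✓ → 34843
loan_id=105: ✗
loan_id=106: ✓ → 4201
loan_id=107: ✗
loan_id=108: ✗
loan_id=109: ✗
loan_id=110: ✗
loan_id=111: ✓ → 3741
term_mo_sum = 21510 + 32952 + 34843 + 4201 + 3741 = 97247
—
[paid_avg: status IN ('paid', 'late', 'current') AND ltv >= 56]
loan_id=100: ✗
loan_id=101: ✗
loan_id=102: ✗
loan_id=103: ✓ → 32952
loan_id=104: ✓ → 34843
loan_id=105: ✗
loan_id=106: ✗
loan_id=107: ✓ → 18060
loan_id=108: ✗
loan_id=109: ✓ → 55895
loan_id=110: ✓ → 13608
loan_id=111: ✗
paid_avg = (32952 + 34843 + 18060 + 55895 + 13608) / 5 = 31071.6
—
[term_mo_count: term_mo > 280 OR ltv < 45]
loan_id=100: ✗
loan_id=101: ✓ → 1
loan_id=102: ✓ → 1
loan_id=103: ✗
loan_id=104: ✗
loan_id=105: ✓ → 1
loan_id=106: ✗
loan_id=107: ✗
loan_id=108: ✓ → 1
loan_id=109: ✓ → 1
loan_id=110: ✗
loan_id=111: ✗
term_mo_count = COUNT(1, 1, 1, 1, 1) = 5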